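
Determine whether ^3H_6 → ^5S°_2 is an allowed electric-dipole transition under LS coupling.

Reading off the term symbols: S 1→2, L 5→0, J 6→2, parity even→odd.
ΔL = 0, ±1 (not L=0↔0): L: 5 → 0, ΔL = -5 — ✗.
ΔS = 0: S: 1 → 2 — ✗.
Parity must change: even → odd — ✓.
ΔJ = 0, ±1 (not J=0↔0): J: 6 → 2, ΔJ = -4 — ✗.
Rule(s) violated: ΔS, ΔL, ΔJ.

forbidden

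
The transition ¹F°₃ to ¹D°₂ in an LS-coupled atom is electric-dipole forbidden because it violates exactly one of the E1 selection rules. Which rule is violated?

Initial level: S=0, L=3, J=3, parity odd. Final level: S=0, L=2, J=2, parity odd.
Parity must change: odd → odd — fails.
ΔS = 0: S: 0 → 0 — passes.
ΔL = 0, ±1 (not L=0↔0): L: 3 → 2, ΔL = -1 — passes.
ΔJ = 0, ±1 (not J=0↔0): J: 3 → 2, ΔJ = -1 — passes.

parity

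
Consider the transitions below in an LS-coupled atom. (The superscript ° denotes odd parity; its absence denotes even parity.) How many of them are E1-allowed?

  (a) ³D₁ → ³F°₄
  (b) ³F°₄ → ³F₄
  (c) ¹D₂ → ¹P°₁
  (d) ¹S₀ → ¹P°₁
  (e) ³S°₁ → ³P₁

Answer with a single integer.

(a) forbidden (ΔJ fails)
(b) allowed
(c) allowed
(d) allowed
(e) allowed
Total allowed: 4 of 5.

4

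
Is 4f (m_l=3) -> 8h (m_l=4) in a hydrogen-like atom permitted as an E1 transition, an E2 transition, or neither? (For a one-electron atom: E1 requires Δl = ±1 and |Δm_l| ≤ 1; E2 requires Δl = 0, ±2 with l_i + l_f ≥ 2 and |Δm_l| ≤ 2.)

E2

Δl = 5 − 3 = +2; l_i + l_f = 8.
Δm_l = +1.
E1 (Δl = ±1, |Δm_l| ≤ 1): not satisfied.
E2 (Δl = 0,±2, l_i+l_f ≥ 2, |Δm_l| ≤ 2): satisfied.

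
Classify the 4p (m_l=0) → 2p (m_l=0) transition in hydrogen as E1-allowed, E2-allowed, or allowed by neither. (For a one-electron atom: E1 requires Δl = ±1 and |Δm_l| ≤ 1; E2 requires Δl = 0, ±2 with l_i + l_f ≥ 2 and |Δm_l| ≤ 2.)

Δl = 1 − 1 = +0; l_i + l_f = 2.
Δm_l = +0.
E1 (Δl = ±1, |Δm_l| ≤ 1): not satisfied.
E2 (Δl = 0,±2, l_i+l_f ≥ 2, |Δm_l| ≤ 2): satisfied.

E2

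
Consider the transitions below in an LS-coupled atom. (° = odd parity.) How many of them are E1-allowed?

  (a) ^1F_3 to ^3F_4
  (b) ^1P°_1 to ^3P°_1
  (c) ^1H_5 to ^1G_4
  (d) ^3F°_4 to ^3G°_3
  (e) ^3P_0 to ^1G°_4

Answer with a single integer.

(a) forbidden (parity, ΔS fail)
(b) forbidden (parity, ΔS fail)
(c) forbidden (parity fails)
(d) forbidden (parity fails)
(e) forbidden (ΔS, ΔL, ΔJ fail)
Total allowed: 0 of 5.

0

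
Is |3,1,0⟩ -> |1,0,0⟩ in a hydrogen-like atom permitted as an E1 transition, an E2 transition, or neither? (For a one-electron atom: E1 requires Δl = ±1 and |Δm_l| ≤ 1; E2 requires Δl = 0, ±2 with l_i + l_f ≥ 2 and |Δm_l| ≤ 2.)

Δl = 0 − 1 = -1; l_i + l_f = 1.
Δm_l = +0.
E1 (Δl = ±1, |Δm_l| ≤ 1): satisfied.
E2 (Δl = 0,±2, l_i+l_f ≥ 2, |Δm_l| ≤ 2): not satisfied.

E1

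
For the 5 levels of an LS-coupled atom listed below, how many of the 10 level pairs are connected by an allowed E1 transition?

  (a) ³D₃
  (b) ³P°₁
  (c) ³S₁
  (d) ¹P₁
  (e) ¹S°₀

2

(a)–(b): forbidden (ΔJ).
(a)–(c): forbidden (parity, ΔL, ΔJ).
(a)–(d): forbidden (parity, ΔS, ΔJ).
(a)–(e): forbidden (ΔS, ΔL, ΔJ).
(b)–(c): allowed.
(b)–(d): forbidden (ΔS).
(b)–(e): forbidden (parity, ΔS).
(c)–(d): forbidden (parity, ΔS).
(c)–(e): forbidden (ΔS, ΔL).
(d)–(e): allowed.
Allowed pairs: 2 of 10.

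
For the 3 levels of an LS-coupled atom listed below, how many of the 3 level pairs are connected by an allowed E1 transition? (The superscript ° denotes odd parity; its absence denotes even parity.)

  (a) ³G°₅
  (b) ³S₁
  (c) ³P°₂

(a)–(b): forbidden (ΔL, ΔJ).
(a)–(c): forbidden (parity, ΔL, ΔJ).
(b)–(c): allowed.
Allowed pairs: 1 of 3.

1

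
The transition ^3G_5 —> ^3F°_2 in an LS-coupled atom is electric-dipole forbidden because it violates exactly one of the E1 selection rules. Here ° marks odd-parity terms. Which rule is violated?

the ΔJ = 0, ±1 rule

Initial level: S=1, L=4, J=5, parity even. Final level: S=1, L=3, J=2, parity odd.
Parity must change: even → odd — passes.
ΔS = 0: S: 1 → 1 — passes.
ΔJ = 0, ±1 (not J=0↔0): J: 5 → 2, ΔJ = -3 — fails.
ΔL = 0, ±1 (not L=0↔0): L: 4 → 3, ΔL = -1 — passes.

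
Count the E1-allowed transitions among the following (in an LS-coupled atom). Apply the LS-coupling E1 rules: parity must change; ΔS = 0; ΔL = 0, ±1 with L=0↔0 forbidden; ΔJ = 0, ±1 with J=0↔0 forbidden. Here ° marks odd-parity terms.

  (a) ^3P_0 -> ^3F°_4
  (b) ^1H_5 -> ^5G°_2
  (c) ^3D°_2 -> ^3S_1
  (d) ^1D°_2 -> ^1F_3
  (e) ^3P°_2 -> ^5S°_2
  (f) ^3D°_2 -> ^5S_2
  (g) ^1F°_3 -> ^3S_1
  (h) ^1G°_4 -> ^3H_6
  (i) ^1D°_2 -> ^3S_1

(a) forbidden (ΔL, ΔJ fail)
(b) forbidden (ΔS, ΔJ fail)
(c) forbidden (ΔL fails)
(d) allowed
(e) forbidden (parity, ΔS fail)
(f) forbidden (ΔS, ΔL fail)
(g) forbidden (ΔS, ΔL, ΔJ fail)
(h) forbidden (ΔS, ΔJ fail)
(i) forbidden (ΔS, ΔL fail)
Total allowed: 1 of 9.

1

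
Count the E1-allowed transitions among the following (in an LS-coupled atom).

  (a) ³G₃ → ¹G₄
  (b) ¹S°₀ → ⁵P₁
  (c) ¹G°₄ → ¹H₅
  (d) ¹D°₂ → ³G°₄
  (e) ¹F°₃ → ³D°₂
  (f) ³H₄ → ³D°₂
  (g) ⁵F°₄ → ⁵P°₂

(a) forbidden (parity, ΔS fail)
(b) forbidden (ΔS fails)
(c) allowed
(d) forbidden (parity, ΔS, ΔL, ΔJ fail)
(e) forbidden (parity, ΔS fail)
(f) forbidden (ΔL, ΔJ fail)
(g) forbidden (parity, ΔL, ΔJ fail)
Total allowed: 1 of 7.

1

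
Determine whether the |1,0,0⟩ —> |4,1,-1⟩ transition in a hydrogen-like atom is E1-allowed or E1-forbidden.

allowed

Initial l = 0, final l = 1, so Δl = +1. E1 requires Δl = ±1: passes.
Δm_l = -1 − (0) = -1. E1 requires Δm_l = 0, ±1: passes.
All E1 selection rules are satisfied.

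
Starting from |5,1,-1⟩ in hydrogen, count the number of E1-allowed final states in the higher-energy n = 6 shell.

E1 requires Δl = ±1, so l_f ∈ {0, 2}; with 0 ≤ l_f ≤ n_f−1 = 5, the allowed l_f values are {0, 2}.
For l_f = 0: m_f ∈ {m_i−1, m_i, m_i+1} ∩ [−0, 0] = {0} → 1 state.
For l_f = 2: m_f ∈ {m_i−1, m_i, m_i+1} ∩ [−2, 2] = {-2, -1, 0} → 3 states.
Total: 4.

4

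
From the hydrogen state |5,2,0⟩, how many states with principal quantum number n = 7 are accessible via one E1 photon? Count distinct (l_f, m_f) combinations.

6

E1 requires Δl = ±1, so l_f ∈ {1, 3}; with 0 ≤ l_f ≤ n_f−1 = 6, the allowed l_f values are {1, 3}.
For l_f = 1: m_f ∈ {m_i−1, m_i, m_i+1} ∩ [−1, 1] = {-1, 0, 1} → 3 states.
For l_f = 3: m_f ∈ {m_i−1, m_i, m_i+1} ∩ [−3, 3] = {-1, 0, 1} → 3 states.
Total: 6.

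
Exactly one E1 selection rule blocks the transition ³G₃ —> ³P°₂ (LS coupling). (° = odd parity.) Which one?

the ΔL = 0, ±1 rule

Initial level: S=1, L=4, J=3, parity even. Final level: S=1, L=1, J=2, parity odd.
Parity must change: even → odd — passes.
ΔS = 0: S: 1 → 1 — passes.
ΔL = 0, ±1 (not L=0↔0): L: 4 → 1, ΔL = -3 — fails.
ΔJ = 0, ±1 (not J=0↔0): J: 3 → 2, ΔJ = -1 — passes.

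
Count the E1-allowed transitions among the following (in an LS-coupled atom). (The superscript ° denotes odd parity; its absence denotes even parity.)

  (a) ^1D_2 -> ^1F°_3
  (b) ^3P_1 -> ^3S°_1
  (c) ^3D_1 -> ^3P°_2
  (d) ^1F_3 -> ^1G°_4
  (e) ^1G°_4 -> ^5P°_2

4

(a) allowed
(b) allowed
(c) allowed
(d) allowed
(e) forbidden (parity, ΔS, ΔL, ΔJ fail)
Total allowed: 4 of 5.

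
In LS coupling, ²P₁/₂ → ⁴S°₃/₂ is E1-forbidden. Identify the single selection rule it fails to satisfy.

Reading off the term symbols: S 1/2→3/2, L 1→0, J 1/2→3/2, parity even→odd.
Parity must change: even → odd — ok.
ΔS = 0: S: 1/2 → 3/2 — fails.
ΔL = 0, ±1 (not L=0↔0): L: 1 → 0, ΔL = -1 — ok.
ΔJ = 0, ±1 (not J=0↔0): J: 1/2 → 3/2, ΔJ = +1 — ok.

the ΔS = 0 rule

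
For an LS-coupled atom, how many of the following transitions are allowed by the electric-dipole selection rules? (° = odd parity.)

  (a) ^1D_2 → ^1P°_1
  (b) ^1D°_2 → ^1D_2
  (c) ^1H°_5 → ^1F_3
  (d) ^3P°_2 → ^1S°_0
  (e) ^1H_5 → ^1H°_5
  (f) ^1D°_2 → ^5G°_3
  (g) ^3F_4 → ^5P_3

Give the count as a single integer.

(a) allowed
(b) allowed
(c) forbidden (ΔL, ΔJ fail)
(d) forbidden (parity, ΔS, ΔJ fail)
(e) allowed
(f) forbidden (parity, ΔS, ΔL fail)
(g) forbidden (parity, ΔS, ΔL fail)
Total allowed: 3 of 7.

3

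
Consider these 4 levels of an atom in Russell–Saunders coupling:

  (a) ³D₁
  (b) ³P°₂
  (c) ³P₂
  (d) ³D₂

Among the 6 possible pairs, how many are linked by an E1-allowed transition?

3

(a)–(b): allowed.
(a)–(c): forbidden (parity).
(a)–(d): forbidden (parity).
(b)–(c): allowed.
(b)–(d): allowed.
(c)–(d): forbidden (parity).
Allowed pairs: 3 of 6.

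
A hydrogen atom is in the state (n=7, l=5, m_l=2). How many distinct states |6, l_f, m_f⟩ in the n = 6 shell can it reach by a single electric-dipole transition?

3

E1 requires Δl = ±1, so l_f ∈ {4, 6}; with 0 ≤ l_f ≤ n_f−1 = 5, the allowed l_f values are {4}.
For l_f = 4: m_f ∈ {m_i−1, m_i, m_i+1} ∩ [−4, 4] = {1, 2, 3} → 3 states.
Total: 3.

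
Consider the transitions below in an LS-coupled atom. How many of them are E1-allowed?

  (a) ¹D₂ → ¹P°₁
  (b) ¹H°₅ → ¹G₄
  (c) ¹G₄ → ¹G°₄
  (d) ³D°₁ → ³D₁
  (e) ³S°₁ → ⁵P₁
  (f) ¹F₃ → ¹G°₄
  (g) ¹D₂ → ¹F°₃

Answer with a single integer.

6

(a) allowed
(b) allowed
(c) allowed
(d) allowed
(e) forbidden (ΔS fails)
(f) allowed
(g) allowed
Total allowed: 6 of 7.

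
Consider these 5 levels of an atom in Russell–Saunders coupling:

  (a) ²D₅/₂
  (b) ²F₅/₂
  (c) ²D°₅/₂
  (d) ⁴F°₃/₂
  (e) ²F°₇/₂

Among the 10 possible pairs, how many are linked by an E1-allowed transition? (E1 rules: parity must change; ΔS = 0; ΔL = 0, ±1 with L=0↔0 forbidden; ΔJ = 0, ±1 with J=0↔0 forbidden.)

(a)–(b): forbidden (parity).
(a)–(c): allowed.
(a)–(d): forbidden (ΔS).
(a)–(e): allowed.
(b)–(c): allowed.
(b)–(d): forbidden (ΔS).
(b)–(e): allowed.
(c)–(d): forbidden (parity, ΔS).
(c)–(e): forbidden (parity).
(d)–(e): forbidden (parity, ΔS, ΔJ).
Allowed pairs: 4 of 10.

4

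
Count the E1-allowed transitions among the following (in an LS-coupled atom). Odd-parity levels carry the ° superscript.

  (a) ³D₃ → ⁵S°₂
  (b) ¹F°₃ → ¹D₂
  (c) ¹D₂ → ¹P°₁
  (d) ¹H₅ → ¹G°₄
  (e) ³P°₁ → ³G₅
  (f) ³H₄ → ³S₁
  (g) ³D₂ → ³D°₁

(a) forbidden (ΔS, ΔL fail)
(b) allowed
(c) allowed
(d) allowed
(e) forbidden (ΔL, ΔJ fail)
(f) forbidden (parity, ΔL, ΔJ fail)
(g) allowed
Total allowed: 4 of 7.

4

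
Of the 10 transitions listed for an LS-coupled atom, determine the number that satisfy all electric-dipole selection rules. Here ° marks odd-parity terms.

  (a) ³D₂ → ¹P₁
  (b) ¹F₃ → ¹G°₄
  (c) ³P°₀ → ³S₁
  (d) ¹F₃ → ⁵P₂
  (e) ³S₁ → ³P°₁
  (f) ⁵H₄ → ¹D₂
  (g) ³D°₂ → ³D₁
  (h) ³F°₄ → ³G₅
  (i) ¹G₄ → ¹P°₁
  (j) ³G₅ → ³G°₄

6

(a) forbidden (parity, ΔS fail)
(b) allowed
(c) allowed
(d) forbidden (parity, ΔS, ΔL fail)
(e) allowed
(f) forbidden (parity, ΔS, ΔL, ΔJ fail)
(g) allowed
(h) allowed
(i) forbidden (ΔL, ΔJ fail)
(j) allowed
Total allowed: 6 of 10.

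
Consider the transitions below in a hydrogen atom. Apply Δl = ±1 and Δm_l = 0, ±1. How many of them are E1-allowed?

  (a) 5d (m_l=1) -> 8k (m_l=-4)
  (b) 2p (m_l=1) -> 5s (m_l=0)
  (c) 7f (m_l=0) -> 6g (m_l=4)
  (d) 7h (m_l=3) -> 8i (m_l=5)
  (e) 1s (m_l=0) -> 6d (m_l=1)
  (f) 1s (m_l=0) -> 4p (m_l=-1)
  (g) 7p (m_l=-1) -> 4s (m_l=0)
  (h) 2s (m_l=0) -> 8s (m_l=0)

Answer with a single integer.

3

(a) forbidden — Δl = +5 (E1 requires Δl = ±1); Δm_l = -5 (E1 requires Δm_l = 0, ±1)
(b) allowed
(c) forbidden — Δm_l = +4 (E1 requires Δm_l = 0, ±1)
(d) forbidden — Δm_l = +2 (E1 requires Δm_l = 0, ±1)
(e) forbidden — Δl = +2 (E1 requires Δl = ±1)
(f) allowed
(g) allowed
(h) forbidden — Δl = +0 (E1 requires Δl = ±1)
Total allowed: 3 of 8.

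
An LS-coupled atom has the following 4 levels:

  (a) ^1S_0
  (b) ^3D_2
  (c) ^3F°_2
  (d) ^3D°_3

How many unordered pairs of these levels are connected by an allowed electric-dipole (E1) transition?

2

(a)–(b): forbidden (parity, ΔS, ΔL, ΔJ).
(a)–(c): forbidden (ΔS, ΔL, ΔJ).
(a)–(d): forbidden (ΔS, ΔL, ΔJ).
(b)–(c): allowed.
(b)–(d): allowed.
(c)–(d): forbidden (parity).
Allowed pairs: 2 of 6.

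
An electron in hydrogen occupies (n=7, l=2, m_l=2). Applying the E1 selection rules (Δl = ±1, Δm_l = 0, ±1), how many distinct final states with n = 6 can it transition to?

E1 requires Δl = ±1, so l_f ∈ {1, 3}; with 0 ≤ l_f ≤ n_f−1 = 5, the allowed l_f values are {1, 3}.
For l_f = 1: m_f ∈ {m_i−1, m_i, m_i+1} ∩ [−1, 1] = {1} → 1 state.
For l_f = 3: m_f ∈ {m_i−1, m_i, m_i+1} ∩ [−3, 3] = {1, 2, 3} → 3 states.
Total: 4.

4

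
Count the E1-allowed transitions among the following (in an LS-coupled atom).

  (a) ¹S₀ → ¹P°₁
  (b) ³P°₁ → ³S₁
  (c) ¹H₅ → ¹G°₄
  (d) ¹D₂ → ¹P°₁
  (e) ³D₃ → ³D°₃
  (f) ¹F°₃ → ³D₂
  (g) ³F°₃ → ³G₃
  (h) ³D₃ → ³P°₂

7

(a) allowed
(b) allowed
(c) allowed
(d) allowed
(e) allowed
(f) forbidden (ΔS fails)
(g) allowed
(h) allowed
Total allowed: 7 of 8.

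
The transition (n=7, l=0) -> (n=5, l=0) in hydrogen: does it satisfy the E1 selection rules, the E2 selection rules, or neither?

Δl = 0 − 0 = +0; l_i + l_f = 0.
E1 (Δl = ±1): not satisfied.
E2 (Δl = 0,±2, l_i+l_f ≥ 2): not satisfied.

neither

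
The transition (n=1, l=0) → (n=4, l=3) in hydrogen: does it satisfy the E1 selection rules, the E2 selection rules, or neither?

Δl = 3 − 0 = +3; l_i + l_f = 3.
E1 (Δl = ±1): not satisfied.
E2 (Δl = 0,±2, l_i+l_f ≥ 2): not satisfied.

neither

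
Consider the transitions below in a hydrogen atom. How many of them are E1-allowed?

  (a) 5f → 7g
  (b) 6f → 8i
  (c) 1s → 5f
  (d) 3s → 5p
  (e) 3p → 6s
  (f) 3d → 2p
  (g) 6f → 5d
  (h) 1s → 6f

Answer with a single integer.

(a) allowed
(b) forbidden — Δl = +3 (E1 requires Δl = ±1)
(c) forbidden — Δl = +3 (E1 requires Δl = ±1)
(d) allowed
(e) allowed
(f) allowed
(g) allowed
(h) forbidden — Δl = +3 (E1 requires Δl = ±1)
Total allowed: 5 of 8.

5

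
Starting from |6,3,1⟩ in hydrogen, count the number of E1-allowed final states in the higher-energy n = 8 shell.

6

E1 requires Δl = ±1, so l_f ∈ {2, 4}; with 0 ≤ l_f ≤ n_f−1 = 7, the allowed l_f values are {2, 4}.
For l_f = 2: m_f ∈ {m_i−1, m_i, m_i+1} ∩ [−2, 2] = {0, 1, 2} → 3 states.
For l_f = 4: m_f ∈ {m_i−1, m_i, m_i+1} ∩ [−4, 4] = {0, 1, 2} → 3 states.
Total: 6.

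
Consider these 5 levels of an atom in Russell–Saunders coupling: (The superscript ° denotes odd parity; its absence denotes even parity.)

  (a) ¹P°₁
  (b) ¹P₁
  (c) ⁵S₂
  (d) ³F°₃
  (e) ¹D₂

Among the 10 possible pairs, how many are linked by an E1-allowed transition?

2

(a)–(b): allowed.
(a)–(c): forbidden (ΔS).
(a)–(d): forbidden (parity, ΔS, ΔL, ΔJ).
(a)–(e): allowed.
(b)–(c): forbidden (parity, ΔS).
(b)–(d): forbidden (ΔS, ΔL, ΔJ).
(b)–(e): forbidden (parity).
(c)–(d): forbidden (ΔS, ΔL).
(c)–(e): forbidden (parity, ΔS, ΔL).
(d)–(e): forbidden (ΔS).
Allowed pairs: 2 of 10.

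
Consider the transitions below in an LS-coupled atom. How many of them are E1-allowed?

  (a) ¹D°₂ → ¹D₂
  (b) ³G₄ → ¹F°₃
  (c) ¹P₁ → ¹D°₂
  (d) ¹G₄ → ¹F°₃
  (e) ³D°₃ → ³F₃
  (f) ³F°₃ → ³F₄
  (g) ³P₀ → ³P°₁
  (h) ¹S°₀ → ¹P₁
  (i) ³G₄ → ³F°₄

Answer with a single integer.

(a) allowed
(b) forbidden (ΔS fails)
(c) allowed
(d) allowed
(e) allowed
(f) allowed
(g) allowed
(h) allowed
(i) allowed
Total allowed: 8 of 9.

8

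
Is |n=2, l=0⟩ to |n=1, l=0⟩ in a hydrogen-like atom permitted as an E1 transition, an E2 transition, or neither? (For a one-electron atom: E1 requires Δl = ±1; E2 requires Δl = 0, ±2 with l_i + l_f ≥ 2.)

Δl = 0 − 0 = +0; l_i + l_f = 0.
E1 (Δl = ±1): not satisfied.
E2 (Δl = 0,±2, l_i+l_f ≥ 2): not satisfied.

neither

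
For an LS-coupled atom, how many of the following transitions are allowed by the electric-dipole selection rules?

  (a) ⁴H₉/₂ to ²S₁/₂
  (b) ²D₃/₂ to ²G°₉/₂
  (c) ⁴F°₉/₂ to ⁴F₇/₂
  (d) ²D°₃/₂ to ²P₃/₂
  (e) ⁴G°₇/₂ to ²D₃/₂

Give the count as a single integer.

2

(a) forbidden (parity, ΔS, ΔL, ΔJ fail)
(b) forbidden (ΔL, ΔJ fail)
(c) allowed
(d) allowed
(e) forbidden (ΔS, ΔL, ΔJ fail)
Total allowed: 2 of 5.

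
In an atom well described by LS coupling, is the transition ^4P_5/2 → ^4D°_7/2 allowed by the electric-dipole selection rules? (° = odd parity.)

Parity must change: even → odd — satisfied.
ΔS = 0: S: 3/2 → 3/2 — satisfied.
ΔL = 0, ±1 (not L=0↔0): L: 1 → 2, ΔL = +1 — satisfied.
ΔJ = 0, ±1 (not J=0↔0): J: 5/2 → 7/2, ΔJ = +1 — satisfied.
All four E1 rules are satisfied.

allowed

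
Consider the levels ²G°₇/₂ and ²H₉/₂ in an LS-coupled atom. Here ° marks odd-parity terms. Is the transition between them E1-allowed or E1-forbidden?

allowed

Reading off the term symbols: S 1/2→1/2, L 4→5, J 7/2→9/2, parity odd→even.
ΔJ = 0, ±1 (not J=0↔0): J: 7/2 → 9/2, ΔJ = +1 — passes.
ΔL = 0, ±1 (not L=0↔0): L: 4 → 5, ΔL = +1 — passes.
ΔS = 0: S: 1/2 → 1/2 — passes.
Parity must change: odd → even — passes.
All four E1 rules are satisfied.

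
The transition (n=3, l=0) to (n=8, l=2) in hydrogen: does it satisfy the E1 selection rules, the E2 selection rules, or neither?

Δl = 2 − 0 = +2; l_i + l_f = 2.
E1 (Δl = ±1): not satisfied.
E2 (Δl = 0,±2, l_i+l_f ≥ 2): satisfied.

E2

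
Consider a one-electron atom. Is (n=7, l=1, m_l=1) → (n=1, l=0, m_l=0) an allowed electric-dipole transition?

Δl = 0 − 1 = -1; the E1 rule Δl = ±1 is ok.
m_l: 1 → 0 (Δm_l = -1). |Δm_l| ≤ 1 ok.
All E1 selection rules are satisfied.

allowed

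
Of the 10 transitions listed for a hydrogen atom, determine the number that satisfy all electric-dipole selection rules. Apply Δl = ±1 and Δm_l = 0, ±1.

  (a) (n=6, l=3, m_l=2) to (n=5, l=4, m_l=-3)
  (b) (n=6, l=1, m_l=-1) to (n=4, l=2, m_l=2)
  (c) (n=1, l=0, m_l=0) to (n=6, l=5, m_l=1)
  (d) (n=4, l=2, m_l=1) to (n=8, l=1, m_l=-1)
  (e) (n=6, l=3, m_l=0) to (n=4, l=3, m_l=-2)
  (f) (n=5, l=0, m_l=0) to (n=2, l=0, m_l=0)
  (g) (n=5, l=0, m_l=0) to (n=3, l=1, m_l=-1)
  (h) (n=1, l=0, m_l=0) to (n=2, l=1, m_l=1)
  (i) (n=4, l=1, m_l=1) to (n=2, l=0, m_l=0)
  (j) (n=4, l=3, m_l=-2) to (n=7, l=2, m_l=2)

3

(a) forbidden — Δm_l = -5 (E1 requires Δm_l = 0, ±1)
(b) forbidden — Δm_l = +3 (E1 requires Δm_l = 0, ±1)
(c) forbidden — Δl = +5 (E1 requires Δl = ±1)
(d) forbidden — Δm_l = -2 (E1 requires Δm_l = 0, ±1)
(e) forbidden — Δl = +0 (E1 requires Δl = ±1); Δm_l = -2 (E1 requires Δm_l = 0, ±1)
(f) forbidden — Δl = +0 (E1 requires Δl = ±1)
(g) allowed
(h) allowed
(i) allowed
(j) forbidden — Δm_l = +4 (E1 requires Δm_l = 0, ±1)
Total allowed: 3 of 10.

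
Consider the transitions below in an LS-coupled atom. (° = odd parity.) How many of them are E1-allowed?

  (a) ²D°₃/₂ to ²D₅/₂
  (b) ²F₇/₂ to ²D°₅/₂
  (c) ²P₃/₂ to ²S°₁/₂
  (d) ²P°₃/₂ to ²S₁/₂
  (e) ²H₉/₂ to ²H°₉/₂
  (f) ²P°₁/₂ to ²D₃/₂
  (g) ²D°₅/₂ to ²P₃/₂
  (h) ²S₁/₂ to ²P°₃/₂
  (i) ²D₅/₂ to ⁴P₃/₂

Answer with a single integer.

8

(a) allowed
(b) allowed
(c) allowed
(d) allowed
(e) allowed
(f) allowed
(g) allowed
(h) allowed
(i) forbidden (parity, ΔS fail)
Total allowed: 8 of 9.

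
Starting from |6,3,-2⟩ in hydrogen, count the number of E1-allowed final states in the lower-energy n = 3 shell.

2

E1 requires Δl = ±1, so l_f ∈ {2, 4}; with 0 ≤ l_f ≤ n_f−1 = 2, the allowed l_f values are {2}.
For l_f = 2: m_f ∈ {m_i−1, m_i, m_i+1} ∩ [−2, 2] = {-2, -1} → 2 states.
Total: 2.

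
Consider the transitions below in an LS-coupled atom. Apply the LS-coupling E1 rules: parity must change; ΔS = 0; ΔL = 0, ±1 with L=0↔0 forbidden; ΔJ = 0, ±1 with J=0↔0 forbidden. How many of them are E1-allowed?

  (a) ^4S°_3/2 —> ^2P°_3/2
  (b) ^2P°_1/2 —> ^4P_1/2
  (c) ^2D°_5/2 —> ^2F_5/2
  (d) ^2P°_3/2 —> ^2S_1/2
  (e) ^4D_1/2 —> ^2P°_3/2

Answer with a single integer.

2

(a) forbidden (parity, ΔS fail)
(b) forbidden (ΔS fails)
(c) allowed
(d) allowed
(e) forbidden (ΔS fails)
Total allowed: 2 of 5.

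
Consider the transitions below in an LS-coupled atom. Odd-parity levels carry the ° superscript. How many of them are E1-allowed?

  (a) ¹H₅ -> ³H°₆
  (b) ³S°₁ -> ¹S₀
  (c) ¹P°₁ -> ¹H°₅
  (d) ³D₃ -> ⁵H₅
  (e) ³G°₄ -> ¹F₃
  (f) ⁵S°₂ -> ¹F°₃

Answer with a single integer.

0

(a) forbidden (ΔS fails)
(b) forbidden (ΔS, ΔL fail)
(c) forbidden (parity, ΔL, ΔJ fail)
(d) forbidden (parity, ΔS, ΔL, ΔJ fail)
(e) forbidden (ΔS fails)
(f) forbidden (parity, ΔS, ΔL fail)
Total allowed: 0 of 6.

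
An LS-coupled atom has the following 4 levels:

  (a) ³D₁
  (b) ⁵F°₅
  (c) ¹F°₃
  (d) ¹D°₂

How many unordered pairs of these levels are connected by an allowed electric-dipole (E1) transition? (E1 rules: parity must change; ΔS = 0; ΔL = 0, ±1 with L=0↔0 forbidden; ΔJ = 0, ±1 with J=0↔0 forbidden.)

(a)–(b): forbidden (ΔS, ΔJ).
(a)–(c): forbidden (ΔS, ΔJ).
(a)–(d): forbidden (ΔS).
(b)–(c): forbidden (parity, ΔS, ΔJ).
(b)–(d): forbidden (parity, ΔS, ΔJ).
(c)–(d): forbidden (parity).
Allowed pairs: 0 of 6.

0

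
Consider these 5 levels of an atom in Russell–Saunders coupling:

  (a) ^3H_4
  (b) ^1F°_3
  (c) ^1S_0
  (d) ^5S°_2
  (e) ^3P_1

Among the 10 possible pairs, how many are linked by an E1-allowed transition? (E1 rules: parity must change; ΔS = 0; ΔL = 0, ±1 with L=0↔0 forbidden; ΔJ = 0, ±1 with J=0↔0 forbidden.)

(a)–(b): forbidden (ΔS, ΔL).
(a)–(c): forbidden (parity, ΔS, ΔL, ΔJ).
(a)–(d): forbidden (ΔS, ΔL, ΔJ).
(a)–(e): forbidden (parity, ΔL, ΔJ).
(b)–(c): forbidden (ΔL, ΔJ).
(b)–(d): forbidden (parity, ΔS, ΔL).
(b)–(e): forbidden (ΔS, ΔL, ΔJ).
(c)–(d): forbidden (ΔS, ΔL, ΔJ).
(c)–(e): forbidden (parity, ΔS).
(d)–(e): forbidden (ΔS).
Allowed pairs: 0 of 10.

0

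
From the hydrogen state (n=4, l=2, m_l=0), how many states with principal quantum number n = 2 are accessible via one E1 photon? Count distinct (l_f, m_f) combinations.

E1 requires Δl = ±1, so l_f ∈ {1, 3}; with 0 ≤ l_f ≤ n_f−1 = 1, the allowed l_f values are {1}.
For l_f = 1: m_f ∈ {m_i−1, m_i, m_i+1} ∩ [−1, 1] = {-1, 0, 1} → 3 states.
Total: 3.

3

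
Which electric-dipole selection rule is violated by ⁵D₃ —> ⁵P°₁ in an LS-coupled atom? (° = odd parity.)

the ΔJ = 0, ±1 rule

Parity must change: even → odd — ✓.
ΔS = 0: S: 2 → 2 — ✓.
ΔL = 0, ±1 (not L=0↔0): L: 2 → 1, ΔL = -1 — ✓.
ΔJ = 0, ±1 (not J=0↔0): J: 3 → 1, ΔJ = -2 — ✗.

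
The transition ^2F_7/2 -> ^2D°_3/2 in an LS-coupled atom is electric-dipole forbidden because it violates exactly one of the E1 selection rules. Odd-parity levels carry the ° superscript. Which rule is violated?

the ΔJ = 0, ±1 rule

Parity must change: even → odd — passes.
ΔS = 0: S: 1/2 → 1/2 — passes.
ΔL = 0, ±1 (not L=0↔0): L: 3 → 2, ΔL = -1 — passes.
ΔJ = 0, ±1 (not J=0↔0): J: 7/2 → 3/2, ΔJ = -2 — fails.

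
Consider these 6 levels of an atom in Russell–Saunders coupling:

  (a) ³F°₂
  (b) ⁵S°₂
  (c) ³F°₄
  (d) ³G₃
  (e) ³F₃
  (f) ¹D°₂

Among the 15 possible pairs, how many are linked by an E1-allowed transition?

(a)–(b): forbidden (parity, ΔS, ΔL).
(a)–(c): forbidden (parity, ΔJ).
(a)–(d): allowed.
(a)–(e): allowed.
(a)–(f): forbidden (parity, ΔS).
(b)–(c): forbidden (parity, ΔS, ΔL, ΔJ).
(b)–(d): forbidden (ΔS, ΔL).
(b)–(e): forbidden (ΔS, ΔL).
(b)–(f): forbidden (parity, ΔS, ΔL).
(c)–(d): allowed.
(c)–(e): allowed.
(c)–(f): forbidden (parity, ΔS, ΔJ).
(d)–(e): forbidden (parity).
(d)–(f): forbidden (ΔS, ΔL).
(e)–(f): forbidden (ΔS).
Allowed pairs: 4 of 15.

4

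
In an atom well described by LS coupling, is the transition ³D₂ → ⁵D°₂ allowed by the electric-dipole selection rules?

forbidden

ΔL = 0, ±1 (not L=0↔0): L: 2 → 2, ΔL = +0 — ✓.
ΔS = 0: S: 1 → 2 — ✗.
ΔJ = 0, ±1 (not J=0↔0): J: 2 → 2, ΔJ = +0 — ✓.
Parity must change: even → odd — ✓.
Rule(s) violated: ΔS.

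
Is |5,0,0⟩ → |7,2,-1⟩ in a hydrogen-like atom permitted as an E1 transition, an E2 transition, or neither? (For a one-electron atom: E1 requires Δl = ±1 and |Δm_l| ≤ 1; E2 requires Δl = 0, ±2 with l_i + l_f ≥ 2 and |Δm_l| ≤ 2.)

Δl = 2 − 0 = +2; l_i + l_f = 2.
Δm_l = -1.
E1 (Δl = ±1, |Δm_l| ≤ 1): not satisfied.
E2 (Δl = 0,±2, l_i+l_f ≥ 2, |Δm_l| ≤ 2): satisfied.

E2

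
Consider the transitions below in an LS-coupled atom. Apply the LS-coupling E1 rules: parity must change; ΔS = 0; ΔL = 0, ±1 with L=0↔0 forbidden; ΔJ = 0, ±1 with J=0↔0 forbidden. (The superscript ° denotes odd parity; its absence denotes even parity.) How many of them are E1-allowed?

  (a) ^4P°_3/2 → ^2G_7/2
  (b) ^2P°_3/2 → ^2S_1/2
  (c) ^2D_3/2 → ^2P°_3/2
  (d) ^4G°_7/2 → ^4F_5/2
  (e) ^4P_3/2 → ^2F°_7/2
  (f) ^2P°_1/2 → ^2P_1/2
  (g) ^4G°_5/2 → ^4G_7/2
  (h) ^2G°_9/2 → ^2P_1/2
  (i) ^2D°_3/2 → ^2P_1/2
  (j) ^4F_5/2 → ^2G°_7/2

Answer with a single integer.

6

(a) forbidden (ΔS, ΔL, ΔJ fail)
(b) allowed
(c) allowed
(d) allowed
(e) forbidden (ΔS, ΔL, ΔJ fail)
(f) allowed
(g) allowed
(h) forbidden (ΔL, ΔJ fail)
(i) allowed
(j) forbidden (ΔS fails)
Total allowed: 6 of 10.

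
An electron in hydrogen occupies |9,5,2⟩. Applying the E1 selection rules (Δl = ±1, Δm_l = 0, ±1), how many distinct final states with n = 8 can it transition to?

6

E1 requires Δl = ±1, so l_f ∈ {4, 6}; with 0 ≤ l_f ≤ n_f−1 = 7, the allowed l_f values are {4, 6}.
For l_f = 4: m_f ∈ {m_i−1, m_i, m_i+1} ∩ [−4, 4] = {1, 2, 3} → 3 states.
For l_f = 6: m_f ∈ {m_i−1, m_i, m_i+1} ∩ [−6, 6] = {1, 2, 3} → 3 states.
Total: 6.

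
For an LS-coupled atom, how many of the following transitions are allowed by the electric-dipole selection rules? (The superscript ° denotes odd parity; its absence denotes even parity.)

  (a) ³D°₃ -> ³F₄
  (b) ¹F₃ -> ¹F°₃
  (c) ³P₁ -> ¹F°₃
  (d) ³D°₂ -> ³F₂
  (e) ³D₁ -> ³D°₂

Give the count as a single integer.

4

(a) allowed
(b) allowed
(c) forbidden (ΔS, ΔL, ΔJ fail)
(d) allowed
(e) allowed
Total allowed: 4 of 5.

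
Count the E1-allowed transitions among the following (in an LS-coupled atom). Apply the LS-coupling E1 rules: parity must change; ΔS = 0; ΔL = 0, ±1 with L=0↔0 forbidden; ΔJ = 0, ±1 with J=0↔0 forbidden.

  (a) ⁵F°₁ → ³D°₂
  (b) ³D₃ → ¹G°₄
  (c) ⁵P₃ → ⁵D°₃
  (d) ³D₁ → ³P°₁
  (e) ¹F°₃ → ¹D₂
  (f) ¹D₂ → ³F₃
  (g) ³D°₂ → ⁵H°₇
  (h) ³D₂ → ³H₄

3

(a) forbidden (parity, ΔS fail)
(b) forbidden (ΔS, ΔL fail)
(c) allowed
(d) allowed
(e) allowed
(f) forbidden (parity, ΔS fail)
(g) forbidden (parity, ΔS, ΔL, ΔJ fail)
(h) forbidden (parity, ΔL, ΔJ fail)
Total allowed: 3 of 8.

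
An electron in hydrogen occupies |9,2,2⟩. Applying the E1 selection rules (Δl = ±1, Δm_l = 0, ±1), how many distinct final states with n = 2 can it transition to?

1

E1 requires Δl = ±1, so l_f ∈ {1, 3}; with 0 ≤ l_f ≤ n_f−1 = 1, the allowed l_f values are {1}.
For l_f = 1: m_f ∈ {m_i−1, m_i, m_i+1} ∩ [−1, 1] = {1} → 1 state.
Total: 1.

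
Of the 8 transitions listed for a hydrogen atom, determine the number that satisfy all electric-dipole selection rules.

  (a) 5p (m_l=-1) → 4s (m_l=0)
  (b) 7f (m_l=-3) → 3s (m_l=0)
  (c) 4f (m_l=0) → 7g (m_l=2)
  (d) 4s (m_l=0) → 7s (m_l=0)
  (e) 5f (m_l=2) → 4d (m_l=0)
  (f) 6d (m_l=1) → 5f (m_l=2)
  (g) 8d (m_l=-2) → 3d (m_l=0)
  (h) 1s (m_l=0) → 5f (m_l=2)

2

(a) allowed
(b) forbidden — Δl = -3 (E1 requires Δl = ±1); Δm_l = +3 (E1 requires Δm_l = 0, ±1)
(c) forbidden — Δm_l = +2 (E1 requires Δm_l = 0, ±1)
(d) forbidden — Δl = +0 (E1 requires Δl = ±1)
(e) forbidden — Δm_l = -2 (E1 requires Δm_l = 0, ±1)
(f) allowed
(g) forbidden — Δl = +0 (E1 requires Δl = ±1); Δm_l = +2 (E1 requires Δm_l = 0, ±1)
(h) forbidden — Δl = +3 (E1 requires Δl = ±1); Δm_l = +2 (E1 requires Δm_l = 0, ±1)
Total allowed: 2 of 8.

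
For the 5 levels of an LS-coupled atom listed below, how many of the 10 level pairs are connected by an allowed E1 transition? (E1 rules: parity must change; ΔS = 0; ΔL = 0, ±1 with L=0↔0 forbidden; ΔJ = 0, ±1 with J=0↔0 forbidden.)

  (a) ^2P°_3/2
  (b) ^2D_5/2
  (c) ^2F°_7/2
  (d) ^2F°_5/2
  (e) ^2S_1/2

4

(a)–(b): allowed.
(a)–(c): forbidden (parity, ΔL, ΔJ).
(a)–(d): forbidden (parity, ΔL).
(a)–(e): allowed.
(b)–(c): allowed.
(b)–(d): allowed.
(b)–(e): forbidden (parity, ΔL, ΔJ).
(c)–(d): forbidden (parity).
(c)–(e): forbidden (ΔL, ΔJ).
(d)–(e): forbidden (ΔL, ΔJ).
Allowed pairs: 4 of 10.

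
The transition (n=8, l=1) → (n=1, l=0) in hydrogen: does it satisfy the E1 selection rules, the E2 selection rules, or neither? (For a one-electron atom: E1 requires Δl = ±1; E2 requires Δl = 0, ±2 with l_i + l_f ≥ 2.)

E1

Δl = 0 − 1 = -1; l_i + l_f = 1.
E1 (Δl = ±1): satisfied.
E2 (Δl = 0,±2, l_i+l_f ≥ 2): not satisfied.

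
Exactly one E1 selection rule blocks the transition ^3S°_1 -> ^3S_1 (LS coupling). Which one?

the L=0 ↔ L=0 exclusion

Reading off the term symbols: S 1→1, L 0→0, J 1→1, parity odd→even.
ΔL = 0, ±1 (not L=0↔0): L: 0 → 0, ΔL = +0 — fails.
ΔS = 0: S: 1 → 1 — ok.
Parity must change: odd → even — ok.
ΔJ = 0, ±1 (not J=0↔0): J: 1 → 1, ΔJ = +0 — ok.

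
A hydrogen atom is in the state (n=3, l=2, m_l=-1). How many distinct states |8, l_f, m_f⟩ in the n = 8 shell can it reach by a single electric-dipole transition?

E1 requires Δl = ±1, so l_f ∈ {1, 3}; with 0 ≤ l_f ≤ n_f−1 = 7, the allowed l_f values are {1, 3}.
For l_f = 1: m_f ∈ {m_i−1, m_i, m_i+1} ∩ [−1, 1] = {-1, 0} → 2 states.
For l_f = 3: m_f ∈ {m_i−1, m_i, m_i+1} ∩ [−3, 3] = {-2, -1, 0} → 3 states.
Total: 5.

5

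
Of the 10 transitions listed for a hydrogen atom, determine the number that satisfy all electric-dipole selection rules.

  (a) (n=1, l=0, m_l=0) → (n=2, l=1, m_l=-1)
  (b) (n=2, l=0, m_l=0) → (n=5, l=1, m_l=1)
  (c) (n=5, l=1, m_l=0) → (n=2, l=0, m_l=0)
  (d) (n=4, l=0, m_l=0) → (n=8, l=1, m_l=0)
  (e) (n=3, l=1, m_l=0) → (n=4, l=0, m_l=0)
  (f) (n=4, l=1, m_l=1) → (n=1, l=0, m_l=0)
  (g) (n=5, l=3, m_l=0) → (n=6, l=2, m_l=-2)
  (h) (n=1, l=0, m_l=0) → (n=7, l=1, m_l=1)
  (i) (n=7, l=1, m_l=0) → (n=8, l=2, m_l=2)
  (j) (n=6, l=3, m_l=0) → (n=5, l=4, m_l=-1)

8

(a) allowed
(b) allowed
(c) allowed
(d) allowed
(e) allowed
(f) allowed
(g) forbidden — Δm_l = -2 (E1 requires Δm_l = 0, ±1)
(h) allowed
(i) forbidden — Δm_l = +2 (E1 requires Δm_l = 0, ±1)
(j) allowed
Total allowed: 8 of 10.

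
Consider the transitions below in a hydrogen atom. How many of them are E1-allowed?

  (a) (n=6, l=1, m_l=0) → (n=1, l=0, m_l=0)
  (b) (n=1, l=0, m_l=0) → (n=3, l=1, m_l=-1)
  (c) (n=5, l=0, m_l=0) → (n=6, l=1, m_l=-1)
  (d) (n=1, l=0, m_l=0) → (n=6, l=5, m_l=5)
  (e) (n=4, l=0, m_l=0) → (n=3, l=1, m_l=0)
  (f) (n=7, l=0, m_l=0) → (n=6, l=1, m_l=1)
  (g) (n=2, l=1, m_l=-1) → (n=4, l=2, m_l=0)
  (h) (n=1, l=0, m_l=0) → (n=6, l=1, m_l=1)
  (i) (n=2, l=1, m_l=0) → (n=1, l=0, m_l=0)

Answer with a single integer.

(a) allowed
(b) allowed
(c) allowed
(d) forbidden — Δl = +5 (E1 requires Δl = ±1); Δm_l = +5 (E1 requires Δm_l = 0, ±1)
(e) allowed
(f) allowed
(g) allowed
(h) allowed
(i) allowed
Total allowed: 8 of 9.

8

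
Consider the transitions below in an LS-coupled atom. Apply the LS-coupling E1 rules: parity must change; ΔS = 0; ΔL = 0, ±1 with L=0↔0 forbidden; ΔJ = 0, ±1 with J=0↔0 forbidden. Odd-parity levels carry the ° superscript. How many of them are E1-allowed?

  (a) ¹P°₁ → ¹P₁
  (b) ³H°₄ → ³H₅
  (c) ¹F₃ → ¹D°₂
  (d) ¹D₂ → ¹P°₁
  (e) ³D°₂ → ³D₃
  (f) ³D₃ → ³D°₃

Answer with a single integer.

(a) allowed
(b) allowed
(c) allowed
(d) allowed
(e) allowed
(f) allowed
Total allowed: 6 of 6.

6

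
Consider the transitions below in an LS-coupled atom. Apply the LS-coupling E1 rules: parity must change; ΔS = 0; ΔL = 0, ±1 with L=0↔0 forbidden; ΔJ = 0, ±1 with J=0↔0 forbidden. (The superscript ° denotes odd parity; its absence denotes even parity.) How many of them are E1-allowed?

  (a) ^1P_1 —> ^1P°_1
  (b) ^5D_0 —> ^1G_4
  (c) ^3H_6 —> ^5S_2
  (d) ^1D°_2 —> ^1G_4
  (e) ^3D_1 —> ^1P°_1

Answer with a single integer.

1

(a) allowed
(b) forbidden (parity, ΔS, ΔL, ΔJ fail)
(c) forbidden (parity, ΔS, ΔL, ΔJ fail)
(d) forbidden (ΔL, ΔJ fail)
(e) forbidden (ΔS fails)
Total allowed: 1 of 5.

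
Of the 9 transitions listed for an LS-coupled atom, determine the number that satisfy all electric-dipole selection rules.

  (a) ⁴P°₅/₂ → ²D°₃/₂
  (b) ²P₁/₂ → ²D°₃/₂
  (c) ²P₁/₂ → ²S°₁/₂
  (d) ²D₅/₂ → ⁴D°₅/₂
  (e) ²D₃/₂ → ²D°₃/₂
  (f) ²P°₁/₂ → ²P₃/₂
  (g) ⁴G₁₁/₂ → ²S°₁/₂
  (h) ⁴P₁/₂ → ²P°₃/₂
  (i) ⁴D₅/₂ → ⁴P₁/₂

(a) forbidden (parity, ΔS fail)
(b) allowed
(c) allowed
(d) forbidden (ΔS fails)
(e) allowed
(f) allowed
(g) forbidden (ΔS, ΔL, ΔJ fail)
(h) forbidden (ΔS fails)
(i) forbidden (parity, ΔJ fail)
Total allowed: 4 of 9.

4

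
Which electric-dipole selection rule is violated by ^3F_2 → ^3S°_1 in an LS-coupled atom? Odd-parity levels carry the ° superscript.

ΔJ = 0, ±1 (not J=0↔0): J: 2 → 1, ΔJ = -1 — satisfied.
ΔS = 0: S: 1 → 1 — satisfied.
Parity must change: even → odd — satisfied.
ΔL = 0, ±1 (not L=0↔0): L: 3 → 0, ΔL = -3 — violated.

the ΔL = 0, ±1 rule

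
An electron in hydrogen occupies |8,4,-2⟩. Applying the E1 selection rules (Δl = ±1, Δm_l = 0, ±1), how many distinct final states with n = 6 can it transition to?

6

E1 requires Δl = ±1, so l_f ∈ {3, 5}; with 0 ≤ l_f ≤ n_f−1 = 5, the allowed l_f values are {3, 5}.
For l_f = 3: m_f ∈ {m_i−1, m_i, m_i+1} ∩ [−3, 3] = {-3, -2, -1} → 3 states.
For l_f = 5: m_f ∈ {m_i−1, m_i, m_i+1} ∩ [−5, 5] = {-3, -2, -1} → 3 states.
Total: 6.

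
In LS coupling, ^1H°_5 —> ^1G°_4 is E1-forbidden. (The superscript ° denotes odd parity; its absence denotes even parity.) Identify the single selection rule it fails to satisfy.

Reading off the term symbols: S 0→0, L 5→4, J 5→4, parity odd→odd.
Parity must change: odd → odd — ✗.
ΔS = 0: S: 0 → 0 — ✓.
ΔL = 0, ±1 (not L=0↔0): L: 5 → 4, ΔL = -1 — ✓.
ΔJ = 0, ±1 (not J=0↔0): J: 5 → 4, ΔJ = -1 — ✓.

parity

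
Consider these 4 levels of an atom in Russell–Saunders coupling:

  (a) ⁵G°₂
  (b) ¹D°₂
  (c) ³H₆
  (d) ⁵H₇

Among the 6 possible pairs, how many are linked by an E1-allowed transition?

0

(a)–(b): forbidden (parity, ΔS, ΔL).
(a)–(c): forbidden (ΔS, ΔJ).
(a)–(d): forbidden (ΔJ).
(b)–(c): forbidden (ΔS, ΔL, ΔJ).
(b)–(d): forbidden (ΔS, ΔL, ΔJ).
(c)–(d): forbidden (parity, ΔS).
Allowed pairs: 0 of 6.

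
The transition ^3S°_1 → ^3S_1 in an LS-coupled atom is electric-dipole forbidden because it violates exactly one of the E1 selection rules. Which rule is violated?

the L=0 ↔ L=0 exclusion

Initial level: S=1, L=0, J=1, parity odd. Final level: S=1, L=0, J=1, parity even.
Parity must change: odd → even — ✓.
ΔS = 0: S: 1 → 1 — ✓.
ΔL = 0, ±1 (not L=0↔0): L: 0 → 0, ΔL = +0 — ✗.
ΔJ = 0, ±1 (not J=0↔0): J: 1 → 1, ΔJ = +0 — ✓.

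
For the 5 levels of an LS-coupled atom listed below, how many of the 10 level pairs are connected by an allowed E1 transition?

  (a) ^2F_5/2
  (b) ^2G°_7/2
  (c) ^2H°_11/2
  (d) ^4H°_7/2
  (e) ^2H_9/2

(a)–(b): allowed.
(a)–(c): forbidden (ΔL, ΔJ).
(a)–(d): forbidden (ΔS, ΔL).
(a)–(e): forbidden (parity, ΔL, ΔJ).
(b)–(c): forbidden (parity, ΔJ).
(b)–(d): forbidden (parity, ΔS).
(b)–(e): allowed.
(c)–(d): forbidden (parity, ΔS, ΔJ).
(c)–(e): allowed.
(d)–(e): forbidden (ΔS).
Allowed pairs: 3 of 10.

3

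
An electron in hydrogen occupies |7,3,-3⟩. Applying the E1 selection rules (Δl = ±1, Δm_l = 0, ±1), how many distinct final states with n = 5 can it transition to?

E1 requires Δl = ±1, so l_f ∈ {2, 4}; with 0 ≤ l_f ≤ n_f−1 = 4, the allowed l_f values are {2, 4}.
For l_f = 2: m_f ∈ {m_i−1, m_i, m_i+1} ∩ [−2, 2] = {-2} → 1 state.
For l_f = 4: m_f ∈ {m_i−1, m_i, m_i+1} ∩ [−4, 4] = {-4, -3, -2} → 3 states.
Total: 4.

4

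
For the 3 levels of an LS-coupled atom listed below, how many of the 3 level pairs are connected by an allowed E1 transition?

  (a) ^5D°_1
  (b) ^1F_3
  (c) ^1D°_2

1

(a)–(b): forbidden (ΔS, ΔJ).
(a)–(c): forbidden (parity, ΔS).
(b)–(c): allowed.
Allowed pairs: 1 of 3.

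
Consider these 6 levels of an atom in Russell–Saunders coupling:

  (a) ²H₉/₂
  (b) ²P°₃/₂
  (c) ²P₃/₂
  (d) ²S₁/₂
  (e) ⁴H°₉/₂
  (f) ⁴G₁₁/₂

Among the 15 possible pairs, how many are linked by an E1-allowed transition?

3

(a)–(b): forbidden (ΔL, ΔJ).
(a)–(c): forbidden (parity, ΔL, ΔJ).
(a)–(d): forbidden (parity, ΔL, ΔJ).
(a)–(e): forbidden (ΔS).
(a)–(f): forbidden (parity, ΔS).
(b)–(c): allowed.
(b)–(d): allowed.
(b)–(e): forbidden (parity, ΔS, ΔL, ΔJ).
(b)–(f): forbidden (ΔS, ΔL, ΔJ).
(c)–(d): forbidden (parity).
(c)–(e): forbidden (ΔS, ΔL, ΔJ).
(c)–(f): forbidden (parity, ΔS, ΔL, ΔJ).
(d)–(e): forbidden (ΔS, ΔL, ΔJ).
(d)–(f): forbidden (parity, ΔS, ΔL, ΔJ).
(e)–(f): allowed.
Allowed pairs: 3 of 15.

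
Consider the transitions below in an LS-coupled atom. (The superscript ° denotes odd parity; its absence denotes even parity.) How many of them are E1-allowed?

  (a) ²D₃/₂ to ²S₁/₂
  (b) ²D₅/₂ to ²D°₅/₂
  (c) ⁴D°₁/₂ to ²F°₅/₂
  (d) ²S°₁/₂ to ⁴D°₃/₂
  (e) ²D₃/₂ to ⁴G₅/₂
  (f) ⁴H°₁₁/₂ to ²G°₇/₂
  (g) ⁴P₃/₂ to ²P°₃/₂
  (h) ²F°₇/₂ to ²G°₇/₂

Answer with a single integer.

(a) forbidden (parity, ΔL fail)
(b) allowed
(c) forbidden (parity, ΔS, ΔJ fail)
(d) forbidden (parity, ΔS, ΔL fail)
(e) forbidden (parity, ΔS, ΔL fail)
(f) forbidden (parity, ΔS, ΔJ fail)
(g) forbidden (ΔS fails)
(h) forbidden (parity fails)
Total allowed: 1 of 8.

1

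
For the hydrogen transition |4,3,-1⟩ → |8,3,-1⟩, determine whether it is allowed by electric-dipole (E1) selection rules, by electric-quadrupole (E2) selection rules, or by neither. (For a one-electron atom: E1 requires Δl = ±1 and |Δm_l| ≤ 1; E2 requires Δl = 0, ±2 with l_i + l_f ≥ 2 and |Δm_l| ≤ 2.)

Δl = 3 − 3 = +0; l_i + l_f = 6.
Δm_l = +0.
E1 (Δl = ±1, |Δm_l| ≤ 1): not satisfied.
E2 (Δl = 0,±2, l_i+l_f ≥ 2, |Δm_l| ≤ 2): satisfied.

E2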